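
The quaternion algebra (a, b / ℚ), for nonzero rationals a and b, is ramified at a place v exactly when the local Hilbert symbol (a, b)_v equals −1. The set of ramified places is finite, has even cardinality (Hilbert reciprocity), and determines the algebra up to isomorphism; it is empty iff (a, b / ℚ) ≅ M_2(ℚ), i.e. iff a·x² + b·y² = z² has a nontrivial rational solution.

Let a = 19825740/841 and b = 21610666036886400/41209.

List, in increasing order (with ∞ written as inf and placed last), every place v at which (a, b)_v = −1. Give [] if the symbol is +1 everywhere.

[3, 31]

Mod squares: a ≡ 550715, b ≡ 5934. Check v ∈ {∞, 2, 3, 5, 7, 11, 17, 19, 23, 29, 31, 43}.
v=17: a=17^1·(≡11), b=17^0·(≡13) mod 17; (11|17)=-1, (13|17)=+1; (−1)^{1·0·8}·(-1)^0·(+1)^1 = +1.
v=23: a=23^0·(≡3), b=23^1·(≡5) mod 23; (3|23)=+1, (5|23)=-1; (−1)^{0·1·11}·(+1)^1·(-1)^0 = +1.
v=5: a=5^1·(≡3), b=5^2·(≡4) mod 5; (3|5)=-1, (4|5)=+1; (−1)^{1·2·2}·(-1)^2·(+1)^1 = +1.
v=19: a=19^1·(≡15), b=19^2·(≡6) mod 19; (15|19)=-1, (6|19)=+1; (−1)^{1·2·9}·(-1)^2·(+1)^1 = +1.
v=2: v_2(a)=2, v_2(b)=7; units ≡ 3, 7 (mod 8); ε·ε+αω+βω = 1·1+2·0+7·1 ≡ 0  ⇒  (a,b)_2 = +1.
v=29: a=29^-2·(≡6), b=29^-2·(≡14) mod 29; (6|29)=+1, (14|29)=-1; (−1)^{-2·-2·14}·(+1)^-2·(-1)^-2 = +1.
v=43: a=43^0·(≡21), b=43^1·(≡25) mod 43; (21|43)=+1, (25|43)=+1; (−1)^{0·1·21}·(+1)^1·(+1)^0 = +1.
v=3: a=3^2·(≡2), b=3^9·(≡1) mod 3; (2|3)=-1, (1|3)=+1; (−1)^{2·9·1}·(-1)^9·(+1)^2 = -1.
v=11: a=11^1·(≡9), b=11^0·(≡4) mod 11; (9|11)=+1, (4|11)=+1; (−1)^{1·0·5}·(+1)^0·(+1)^1 = +1.
v=∞: 550715 > 0 and 5934 > 0  ⇒  (a,b)_∞ = +1.
v=7: a=7^0·(≡4), b=7^-2·(≡5) mod 7; (4|7)=+1, (5|7)=-1; (−1)^{0·-2·3}·(+1)^-2·(-1)^0 = +1.
v=31: a=31^1·(≡18), b=31^2·(≡22) mod 31; (18|31)=+1, (22|31)=-1; (−1)^{1·2·15}·(+1)^2·(-1)^1 = -1.
|Ram(550715, 5934)| = 2, even; anisotropic at {3, 31}.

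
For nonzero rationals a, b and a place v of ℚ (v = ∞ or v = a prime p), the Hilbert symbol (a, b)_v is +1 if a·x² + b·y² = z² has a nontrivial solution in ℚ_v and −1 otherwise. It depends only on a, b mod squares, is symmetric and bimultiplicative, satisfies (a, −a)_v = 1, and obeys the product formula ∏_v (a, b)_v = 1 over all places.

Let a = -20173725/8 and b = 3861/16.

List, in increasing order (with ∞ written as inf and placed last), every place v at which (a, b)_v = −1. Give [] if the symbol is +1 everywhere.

Mod squares: a ≡ -1482, b ≡ 429. Check v ∈ {∞, 2, 3, 5, 11, 13, 19}.
v=11: a=11^2·(≡3), b=11^1·(≡2) mod 11; (3|11)=+1, (2|11)=-1; (−1)^{2·1·5}·(+1)^1·(-1)^2 = +1.
v=19: a=19^1·(≡5), b=19^0·(≡5) mod 19; (5|19)=+1, (5|19)=+1; (−1)^{1·0·9}·(+1)^0·(+1)^1 = +1.
v=3: a=3^3·(≡1), b=3^3·(≡2) mod 3; (1|3)=+1, (2|3)=-1; (−1)^{3·3·1}·(+1)^3·(-1)^3 = +1.
v=13: a=13^1·(≡3), b=13^1·(≡8) mod 13; (3|13)=+1, (8|13)=-1; (−1)^{1·1·6}·(+1)^1·(-1)^1 = -1.
v=2: v_2(a)=-3, v_2(b)=-4; units ≡ 3, 5 (mod 8); ε·ε+αω+βω = 1·0+-3·1+-4·1 ≡ 1  ⇒  (a,b)_2 = -1.
v=5: a=5^2·(≡2), b=5^0·(≡1) mod 5; (2|5)=-1, (1|5)=+1; (−1)^{2·0·2}·(-1)^0·(+1)^2 = +1.
v=∞: -1482 < 0 and 429 > 0  ⇒  (a,b)_∞ = +1.
|Ram(-1482, 429)| = 2, even; anisotropic at {2, 13}.

[2, 13]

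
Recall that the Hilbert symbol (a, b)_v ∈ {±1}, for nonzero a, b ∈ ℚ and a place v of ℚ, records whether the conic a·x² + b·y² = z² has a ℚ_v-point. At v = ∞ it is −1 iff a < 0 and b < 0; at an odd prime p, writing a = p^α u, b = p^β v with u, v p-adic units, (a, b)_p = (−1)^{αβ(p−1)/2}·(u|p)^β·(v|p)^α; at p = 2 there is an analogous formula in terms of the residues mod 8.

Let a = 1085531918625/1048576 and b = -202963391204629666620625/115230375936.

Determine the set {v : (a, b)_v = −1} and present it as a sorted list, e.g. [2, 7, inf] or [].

[5, 11, 23, 29]

(a, b) ≡ (30305, -12673) mod (ℚ^×)²; places V = {2, 3, 5, 7, 11, 13, 17, 19, 23, 29, ∞}.
(a,b)_23: α=0, u≡20; β=1, v≡3 (mod 23); (20|23)=-1, (3|23)=+1; sign (−1)^0·-1^1·+1^0 = -1.
(a,b)_5: α=3, u≡4; β=4, v≡2 (mod 5); (4|5)=+1, (2|5)=-1; sign (−1)^0·+1^4·-1^3 = -1.
(a,b)_13: α=0, u≡7; β=-2, v≡5 (mod 13); (7|13)=-1, (5|13)=-1; sign (−1)^0·-1^-2·-1^0 = +1.
(a,b)_29: α=1, u≡4; β=3, v≡27 (mod 29); (4|29)=+1, (27|29)=-1; sign (−1)^0·+1^3·-1^1 = -1.
(a,b)_19: α=3, u≡3; β=3, v≡16 (mod 19); (3|19)=-1, (16|19)=+1; sign (−1)^1·-1^3·+1^3 = +1.
(a,b)_∞: sgn(30305)=+, sgn(-12673)=−, so +1.
(a,b)_2: α=-20, β=-18; u≡1, v≡7 (mod 8); ε(u)ε(v)=0·1, αω(v)=-20·0, βω(u)=-18·0; sum ≡ 0  ⇒  +1.
(a,b)_11: α=1, u≡5; β=4, v≡8 (mod 11); (5|11)=+1, (8|11)=-1; sign (−1)^0·+1^4·-1^1 = -1.
(a,b)_7: α=2, u≡4; β=8, v≡4 (mod 7); (4|7)=+1, (4|7)=+1; sign (−1)^0·+1^8·+1^2 = +1.
(a,b)_3: α=4, u≡2; β=-2, v≡2 (mod 3); (2|3)=-1, (2|3)=-1; sign (−1)^0·-1^-2·-1^4 = +1.
(a,b)_17: α=0, u≡6; β=-2, v≡8 (mod 17); (6|17)=-1, (8|17)=+1; sign (−1)^0·-1^-2·+1^0 = +1.
|Ram(30305, -12673)| = 4, even; anisotropic at {5, 11, 23, 29}.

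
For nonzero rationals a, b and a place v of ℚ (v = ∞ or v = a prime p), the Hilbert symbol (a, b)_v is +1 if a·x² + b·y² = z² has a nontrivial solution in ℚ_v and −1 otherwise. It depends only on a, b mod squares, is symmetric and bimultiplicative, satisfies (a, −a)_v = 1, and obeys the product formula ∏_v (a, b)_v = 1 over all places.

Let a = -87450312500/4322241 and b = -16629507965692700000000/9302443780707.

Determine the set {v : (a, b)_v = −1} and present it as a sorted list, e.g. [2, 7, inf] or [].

Mod squares: a ≡ -5, b ≡ -69. Check v ∈ {∞, 2, 3, 5, 7, 11, 13, 17, 23}.
v=23: a=23^4·(≡2), b=23^7·(≡22) mod 23; (2|23)=+1, (22|23)=-1; (−1)^{4·7·11}·(+1)^7·(-1)^4 = +1.
v=7: a=7^-2·(≡1), b=7^-4·(≡2) mod 7; (1|7)=+1, (2|7)=+1; (−1)^{-2·-4·3}·(+1)^-4·(+1)^-2 = +1.
v=3: a=3^-6·(≡1), b=3^-7·(≡1) mod 3; (1|3)=+1, (1|3)=+1; (−1)^{-6·-7·1}·(+1)^-7·(+1)^-6 = +1.
v=17: a=17^0·(≡14), b=17^2·(≡13) mod 17; (14|17)=-1, (13|17)=+1; (−1)^{0·2·8}·(-1)^2·(+1)^0 = +1.
v=5: a=5^7·(≡1), b=5^8·(≡4) mod 5; (1|5)=+1, (4|5)=+1; (−1)^{7·8·2}·(+1)^8·(+1)^7 = +1.
v=13: a=13^0·(≡8), b=13^2·(≡10) mod 13; (8|13)=-1, (10|13)=+1; (−1)^{0·2·6}·(-1)^2·(+1)^0 = +1.
v=2: v_2(a)=2, v_2(b)=8; units ≡ 3, 3 (mod 8); ε·ε+αω+βω = 1·1+2·1+8·1 ≡ 1  ⇒  (a,b)_2 = -1.
v=11: a=11^-2·(≡8), b=11^-6·(≡2) mod 11; (8|11)=-1, (2|11)=-1; (−1)^{-2·-6·5}·(-1)^-6·(-1)^-2 = +1.
v=∞: -5 < 0 and -69 < 0  ⇒  (a,b)_∞ = -1.
|Ram(-5, -69)| = 2, even; anisotropic at {2, ∞}.

[2, inf]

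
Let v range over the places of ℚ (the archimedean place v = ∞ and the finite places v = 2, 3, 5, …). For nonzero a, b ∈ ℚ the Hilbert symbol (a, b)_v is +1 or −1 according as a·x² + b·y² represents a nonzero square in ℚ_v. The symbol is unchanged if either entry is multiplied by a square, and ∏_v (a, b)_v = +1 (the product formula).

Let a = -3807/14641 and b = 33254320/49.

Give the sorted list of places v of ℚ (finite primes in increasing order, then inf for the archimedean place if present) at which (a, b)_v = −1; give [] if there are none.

[5, 11, 23, 31]

(a, b) ≡ (-47, 2078395) mod (ℚ^×)²; places V = {2, 3, 5, 7, 11, 23, 31, 47, 53, ∞}.
(a,b)_53: α=0, u≡17; β=1, v≡20 (mod 53); (17|53)=+1, (20|53)=-1; sign (−1)^0·+1^1·-1^0 = +1.
(a,b)_11: α=-4, u≡10; β=1, v≡9 (mod 11); (10|11)=-1, (9|11)=+1; sign (−1)^0·-1^1·+1^-4 = -1.
(a,b)_∞: sgn(-47)=−, sgn(2078395)=+, so +1.
(a,b)_31: α=0, u≡11; β=1, v≡17 (mod 31); (11|31)=-1, (17|31)=-1; sign (−1)^0·-1^1·-1^0 = -1.
(a,b)_47: α=1, u≡26; β=0, v≡17 (mod 47); (26|47)=-1, (17|47)=+1; sign (−1)^0·-1^0·+1^1 = +1.
(a,b)_23: α=0, u≡15; β=1, v≡20 (mod 23); (15|23)=-1, (20|23)=-1; sign (−1)^0·-1^1·-1^0 = -1.
(a,b)_3: α=4, u≡1; β=0, v≡1 (mod 3); (1|3)=+1, (1|3)=+1; sign (−1)^0·+1^0·+1^4 = +1.
(a,b)_7: α=0, u≡2; β=-2, v≡1 (mod 7); (2|7)=+1, (1|7)=+1; sign (−1)^0·+1^-2·+1^0 = +1.
(a,b)_5: α=0, u≡3; β=1, v≡1 (mod 5); (3|5)=-1, (1|5)=+1; sign (−1)^0·-1^1·+1^0 = -1.
(a,b)_2: α=0, β=4; u≡1, v≡3 (mod 8); ε(u)ε(v)=0·1, αω(v)=0·1, βω(u)=4·0; sum ≡ 0  ⇒  +1.
(-47, 2078395 / ℚ) ramifies at {5, 11, 23, 31}: a division algebra.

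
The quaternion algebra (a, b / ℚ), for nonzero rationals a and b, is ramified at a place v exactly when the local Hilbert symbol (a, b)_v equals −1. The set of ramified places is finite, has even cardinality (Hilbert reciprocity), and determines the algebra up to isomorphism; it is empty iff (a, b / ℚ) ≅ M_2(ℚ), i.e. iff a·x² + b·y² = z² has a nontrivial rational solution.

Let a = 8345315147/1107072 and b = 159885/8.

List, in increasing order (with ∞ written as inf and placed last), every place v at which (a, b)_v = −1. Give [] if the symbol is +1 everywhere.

[11, 19]

Mod squares: a ≡ 646, b ≡ 35530. Check v ∈ {∞, 2, 3, 5, 11, 13, 17, 19, 23, 31}.
v=23: a=23^2·(≡8), b=23^0·(≡13) mod 23; (8|23)=+1, (13|23)=+1; (−1)^{2·0·11}·(+1)^0·(+1)^2 = +1.
v=11: a=11^0·(≡7), b=11^1·(≡6) mod 11; (7|11)=-1, (6|11)=-1; (−1)^{0·1·5}·(-1)^1·(-1)^0 = -1.
v=17: a=17^3·(≡2), b=17^1·(≡9) mod 17; (2|17)=+1, (9|17)=+1; (−1)^{3·1·8}·(+1)^1·(+1)^3 = +1.
v=19: a=19^1·(≡10), b=19^1·(≡14) mod 19; (10|19)=-1, (14|19)=-1; (−1)^{1·1·9}·(-1)^1·(-1)^1 = -1.
v=∞: 646 > 0 and 35530 > 0  ⇒  (a,b)_∞ = +1.
v=3: a=3^-2·(≡1), b=3^2·(≡1) mod 3; (1|3)=+1, (1|3)=+1; (−1)^{-2·2·1}·(+1)^2·(+1)^-2 = +1.
v=13: a=13^2·(≡10), b=13^0·(≡3) mod 13; (10|13)=+1, (3|13)=+1; (−1)^{2·0·6}·(+1)^0·(+1)^2 = +1.
v=31: a=31^-2·(≡15), b=31^0·(≡10) mod 31; (15|31)=-1, (10|31)=+1; (−1)^{-2·0·15}·(-1)^0·(+1)^-2 = +1.
v=2: v_2(a)=-7, v_2(b)=-3; units ≡ 3, 5 (mod 8); ε·ε+αω+βω = 1·0+-7·1+-3·1 ≡ 0  ⇒  (a,b)_2 = +1.
v=5: a=5^0·(≡1), b=5^1·(≡4) mod 5; (1|5)=+1, (4|5)=+1; (−1)^{0·1·2}·(+1)^1·(+1)^0 = +1.
|Ram(646, 35530)| = 2, even; anisotropic at {11, 19}.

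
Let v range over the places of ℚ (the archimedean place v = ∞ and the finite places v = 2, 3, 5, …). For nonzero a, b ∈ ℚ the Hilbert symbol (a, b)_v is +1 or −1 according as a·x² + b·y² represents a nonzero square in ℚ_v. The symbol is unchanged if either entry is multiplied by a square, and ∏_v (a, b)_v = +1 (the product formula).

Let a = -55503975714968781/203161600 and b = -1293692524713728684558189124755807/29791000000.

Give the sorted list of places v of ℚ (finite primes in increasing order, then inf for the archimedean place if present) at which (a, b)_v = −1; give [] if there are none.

[37, inf]

Mod squares: a ≡ -1551891, b ≡ -4279457. Check v ∈ {∞, 2, 3, 5, 7, 11, 13, 17, 19, 29, 31, 37, 41}.
v=17: a=17^0·(≡14), b=17^2·(≡16) mod 17; (14|17)=-1, (16|17)=+1; (−1)^{0·2·8}·(-1)^2·(+1)^0 = +1.
v=∞: -1551891 < 0 and -4279457 < 0  ⇒  (a,b)_∞ = -1.
v=29: a=29^2·(≡26), b=29^4·(≡11) mod 29; (26|29)=-1, (11|29)=-1; (−1)^{2·4·14}·(-1)^4·(-1)^2 = +1.
v=37: a=37^1·(≡24), b=37^3·(≡11) mod 37; (24|37)=-1, (11|37)=+1; (−1)^{1·3·18}·(-1)^3·(+1)^1 = -1.
v=5: a=5^-2·(≡1), b=5^-6·(≡2) mod 5; (1|5)=+1, (2|5)=-1; (−1)^{-2·-6·2}·(+1)^-6·(-1)^-2 = +1.
v=41: a=41^1·(≡32), b=41^3·(≡9) mod 41; (32|41)=+1, (9|41)=+1; (−1)^{1·3·20}·(+1)^3·(+1)^1 = +1.
v=19: a=19^2·(≡3), b=19^0·(≡15) mod 19; (3|19)=-1, (15|19)=-1; (−1)^{2·0·9}·(-1)^0·(-1)^2 = +1.
v=2: v_2(a)=-18, v_2(b)=-6; units ≡ 5, 7 (mod 8); ε·ε+αω+βω = 0·1+-18·0+-6·1 ≡ 0  ⇒  (a,b)_2 = +1.
v=31: a=31^-1·(≡20), b=31^-3·(≡3) mod 31; (20|31)=+1, (3|31)=-1; (−1)^{-1·-3·15}·(+1)^-3·(-1)^-1 = +1.
v=11: a=11^1·(≡4), b=11^2·(≡9) mod 11; (4|11)=+1, (9|11)=+1; (−1)^{1·2·5}·(+1)^2·(+1)^1 = +1.
v=13: a=13^2·(≡4), b=13^5·(≡3) mod 13; (4|13)=+1, (3|13)=+1; (−1)^{2·5·6}·(+1)^5·(+1)^2 = +1.
v=3: a=3^3·(≡2), b=3^0·(≡1) mod 3; (2|3)=-1, (1|3)=+1; (−1)^{3·0·1}·(-1)^0·(+1)^3 = +1.
v=7: a=7^4·(≡2), b=7^9·(≡4) mod 7; (2|7)=+1, (4|7)=+1; (−1)^{4·9·3}·(+1)^9·(+1)^4 = +1.
Ram(-1551891, -4279457) = {37, ∞}; no ℚ_37-point on the conic.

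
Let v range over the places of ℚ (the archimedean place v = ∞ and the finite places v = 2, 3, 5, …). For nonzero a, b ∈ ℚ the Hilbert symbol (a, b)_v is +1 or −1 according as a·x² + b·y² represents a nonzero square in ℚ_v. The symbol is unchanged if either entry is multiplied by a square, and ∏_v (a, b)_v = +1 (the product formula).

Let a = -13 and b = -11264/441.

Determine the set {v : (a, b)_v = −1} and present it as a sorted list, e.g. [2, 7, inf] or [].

(a, b) ≡ (-13, -11) mod (ℚ^×)²; places V = {2, 3, 7, 11, 13, ∞}.
(a,b)_7: α=0, u≡1; β=-2, v≡3 (mod 7); (1|7)=+1, (3|7)=-1; sign (−1)^0·+1^-2·-1^0 = +1.
(a,b)_2: α=0, β=10; u≡3, v≡5 (mod 8); ε(u)ε(v)=1·0, αω(v)=0·1, βω(u)=10·1; sum ≡ 0  ⇒  +1.
(a,b)_∞: sgn(-13)=−, sgn(-11)=−, so -1.
(a,b)_13: α=1, u≡12; β=0, v≡6 (mod 13); (12|13)=+1, (6|13)=-1; sign (−1)^0·+1^0·-1^1 = -1.
(a,b)_3: α=0, u≡2; β=-2, v≡1 (mod 3); (2|3)=-1, (1|3)=+1; sign (−1)^0·-1^-2·+1^0 = +1.
(a,b)_11: α=0, u≡9; β=1, v≡10 (mod 11); (9|11)=+1, (10|11)=-1; sign (−1)^0·+1^1·-1^0 = +1.
(-13, -11 / ℚ) ramifies at {13, ∞}: a division algebra.

[13, inf]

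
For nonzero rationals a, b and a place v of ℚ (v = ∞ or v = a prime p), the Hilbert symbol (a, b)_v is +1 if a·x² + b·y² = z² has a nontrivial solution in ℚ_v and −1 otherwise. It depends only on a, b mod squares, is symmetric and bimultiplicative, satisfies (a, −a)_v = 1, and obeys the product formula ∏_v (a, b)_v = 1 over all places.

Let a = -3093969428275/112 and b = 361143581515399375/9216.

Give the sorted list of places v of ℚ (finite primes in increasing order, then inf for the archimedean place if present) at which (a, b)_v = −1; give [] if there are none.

[2, 19, 23, 29]

Mod squares: a ≡ -133, b ≡ 88711. Check v ∈ {∞, 2, 3, 5, 7, 11, 19, 23, 29}.
v=29: a=29^2·(≡10), b=29^3·(≡11) mod 29; (10|29)=-1, (11|29)=-1; (−1)^{2·3·14}·(-1)^3·(-1)^2 = -1.
v=2: v_2(a)=-4, v_2(b)=-10; units ≡ 3, 7 (mod 8); ε·ε+αω+βω = 1·1+-4·0+-10·1 ≡ 1  ⇒  (a,b)_2 = -1.
v=3: a=3^0·(≡2), b=3^-2·(≡1) mod 3; (2|3)=-1, (1|3)=+1; (−1)^{0·-2·1}·(-1)^-2·(+1)^0 = +1.
v=∞: -133 < 0 and 88711 > 0  ⇒  (a,b)_∞ = +1.
v=5: a=5^2·(≡2), b=5^4·(≡4) mod 5; (2|5)=-1, (4|5)=+1; (−1)^{2·4·2}·(-1)^4·(+1)^2 = +1.
v=11: a=11^4·(≡6), b=11^4·(≡2) mod 11; (6|11)=-1, (2|11)=-1; (−1)^{4·4·5}·(-1)^4·(-1)^4 = +1.
v=23: a=23^2·(≡17), b=23^3·(≡9) mod 23; (17|23)=-1, (9|23)=+1; (−1)^{2·3·11}·(-1)^3·(+1)^2 = -1.
v=7: a=7^-1·(≡1), b=7^1·(≡3) mod 7; (1|7)=+1, (3|7)=-1; (−1)^{-1·1·3}·(+1)^1·(-1)^-1 = +1.
v=19: a=19^1·(≡18), b=19^1·(≡3) mod 19; (18|19)=-1, (3|19)=-1; (−1)^{1·1·9}·(-1)^1·(-1)^1 = -1.
(-133, 88711 / ℚ) ramifies at {2, 19, 23, 29}: a division algebra.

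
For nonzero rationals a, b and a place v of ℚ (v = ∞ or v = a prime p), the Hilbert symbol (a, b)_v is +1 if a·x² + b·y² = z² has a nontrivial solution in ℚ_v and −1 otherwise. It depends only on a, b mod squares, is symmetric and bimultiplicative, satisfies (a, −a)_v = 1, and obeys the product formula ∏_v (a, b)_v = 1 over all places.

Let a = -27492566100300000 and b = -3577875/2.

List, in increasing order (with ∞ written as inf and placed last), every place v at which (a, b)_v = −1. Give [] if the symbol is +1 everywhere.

[2, 7, 47, inf]

Mod squares: a ≡ -2030, b ≡ -286230. Check v ∈ {∞, 2, 3, 5, 7, 29, 47}.
v=29: a=29^3·(≡11), b=29^1·(≡10) mod 29; (11|29)=-1, (10|29)=-1; (−1)^{3·1·14}·(-1)^1·(-1)^3 = +1.
v=7: a=7^1·(≡1), b=7^1·(≡4) mod 7; (1|7)=+1, (4|7)=+1; (−1)^{1·1·3}·(+1)^1·(+1)^1 = -1.
v=2: v_2(a)=5, v_2(b)=-1; units ≡ 1, 5 (mod 8); ε·ε+αω+βω = 0·0+5·1+-1·0 ≡ 1  ⇒  (a,b)_2 = -1.
v=5: a=5^5·(≡4), b=5^3·(≡1) mod 5; (4|5)=+1, (1|5)=+1; (−1)^{5·3·2}·(+1)^3·(+1)^5 = +1.
v=3: a=3^6·(≡1), b=3^1·(≡2) mod 3; (1|3)=+1, (2|3)=-1; (−1)^{6·1·1}·(+1)^1·(-1)^6 = +1.
v=47: a=47^2·(≡11), b=47^1·(≡31) mod 47; (11|47)=-1, (31|47)=-1; (−1)^{2·1·23}·(-1)^1·(-1)^2 = -1.
v=∞: -2030 < 0 and -286230 < 0  ⇒  (a,b)_∞ = -1.
Ram(-2030, -286230) = {2, 7, 47, ∞}; no ℚ_2-point on the conic.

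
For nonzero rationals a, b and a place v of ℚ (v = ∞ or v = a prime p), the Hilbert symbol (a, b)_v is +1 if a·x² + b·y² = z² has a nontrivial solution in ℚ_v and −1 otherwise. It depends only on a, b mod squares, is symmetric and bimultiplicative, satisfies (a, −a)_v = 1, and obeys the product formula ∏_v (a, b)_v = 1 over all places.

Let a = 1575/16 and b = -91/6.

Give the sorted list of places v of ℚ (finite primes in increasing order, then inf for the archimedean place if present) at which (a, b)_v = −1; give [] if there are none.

[2, 13]

(a, b) ≡ (7, -546) mod (ℚ^×)²; places V = {2, 3, 5, 7, 13, ∞}.
(a,b)_7: α=1, u≡4; β=1, v≡6 (mod 7); (4|7)=+1, (6|7)=-1; sign (−1)^1·+1^1·-1^1 = +1.
(a,b)_2: α=-4, β=-1; u≡7, v≡7 (mod 8); ε(u)ε(v)=1·1, αω(v)=-4·0, βω(u)=-1·0; sum ≡ 1  ⇒  -1.
(a,b)_3: α=2, u≡1; β=-1, v≡1 (mod 3); (1|3)=+1, (1|3)=+1; sign (−1)^0·+1^-1·+1^2 = +1.
(a,b)_5: α=2, u≡3; β=0, v≡4 (mod 5); (3|5)=-1, (4|5)=+1; sign (−1)^0·-1^0·+1^2 = +1.
(a,b)_∞: sgn(7)=+, sgn(-546)=−, so +1.
(a,b)_13: α=0, u≡5; β=1, v≡1 (mod 13); (5|13)=-1, (1|13)=+1; sign (−1)^0·-1^1·+1^0 = -1.
(7, -546 / ℚ) ramifies at {2, 13}: a division algebra.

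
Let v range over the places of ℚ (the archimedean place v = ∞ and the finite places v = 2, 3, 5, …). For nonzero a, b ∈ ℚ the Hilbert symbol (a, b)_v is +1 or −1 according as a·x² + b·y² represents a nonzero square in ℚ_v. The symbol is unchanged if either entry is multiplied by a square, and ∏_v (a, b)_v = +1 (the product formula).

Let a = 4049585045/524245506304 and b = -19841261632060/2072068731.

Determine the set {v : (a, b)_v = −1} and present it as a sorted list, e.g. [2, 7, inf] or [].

[5, 23]

Mod squares: a ≡ 115805, b ≡ -1968685. Check v ∈ {∞, 2, 3, 5, 11, 13, 17, 19, 23, 37, 53, 59}.
v=5: a=5^1·(≡1), b=5^1·(≡3) mod 5; (1|5)=+1, (3|5)=-1; (−1)^{1·1·2}·(+1)^1·(-1)^1 = -1.
v=19: a=19^1·(≡12), b=19^-1·(≡17) mod 19; (12|19)=-1, (17|19)=+1; (−1)^{1·-1·9}·(-1)^-1·(+1)^1 = +1.
v=53: a=53^1·(≡51), b=53^1·(≡48) mod 53; (51|53)=-1, (48|53)=-1; (−1)^{1·1·26}·(-1)^1·(-1)^1 = +1.
v=13: a=13^-2·(≡4), b=13^0·(≡3) mod 13; (4|13)=+1, (3|13)=+1; (−1)^{-2·0·6}·(+1)^0·(+1)^-2 = +1.
v=17: a=17^2·(≡2), b=17^3·(≡2) mod 17; (2|17)=+1, (2|17)=+1; (−1)^{2·3·8}·(+1)^3·(+1)^2 = +1.
v=3: a=3^0·(≡2), b=3^-2·(≡2) mod 3; (2|3)=-1, (2|3)=-1; (−1)^{0·-2·1}·(-1)^-2·(-1)^0 = +1.
v=37: a=37^0·(≡14), b=37^2·(≡16) mod 37; (14|37)=-1, (16|37)=+1; (−1)^{0·2·18}·(-1)^2·(+1)^0 = +1.
v=∞: 115805 > 0 and -1968685 < 0  ⇒  (a,b)_∞ = +1.
v=59: a=59^-4·(≡37), b=59^-4·(≡9) mod 59; (37|59)=-1, (9|59)=+1; (−1)^{-4·-4·29}·(-1)^-4·(+1)^-4 = +1.
v=11: a=11^2·(≡8), b=11^2·(≡2) mod 11; (8|11)=-1, (2|11)=-1; (−1)^{2·2·5}·(-1)^2·(-1)^2 = +1.
v=23: a=23^1·(≡22), b=23^1·(≡21) mod 23; (22|23)=-1, (21|23)=-1; (−1)^{1·1·11}·(-1)^1·(-1)^1 = -1.
v=2: v_2(a)=-8, v_2(b)=2; units ≡ 5, 3 (mod 8); ε·ε+αω+βω = 0·1+-8·1+2·1 ≡ 0  ⇒  (a,b)_2 = +1.
|Ram(115805, -1968685)| = 2, even; anisotropic at {5, 23}.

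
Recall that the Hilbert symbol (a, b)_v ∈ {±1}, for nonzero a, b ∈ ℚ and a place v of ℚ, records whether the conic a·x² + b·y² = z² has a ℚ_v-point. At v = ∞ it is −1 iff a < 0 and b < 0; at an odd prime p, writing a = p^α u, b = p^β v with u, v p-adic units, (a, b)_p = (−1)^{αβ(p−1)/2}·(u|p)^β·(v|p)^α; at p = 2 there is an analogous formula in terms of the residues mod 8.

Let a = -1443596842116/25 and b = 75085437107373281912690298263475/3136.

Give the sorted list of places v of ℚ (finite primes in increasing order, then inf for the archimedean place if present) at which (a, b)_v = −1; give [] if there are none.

[2, 19, 23, 37, 41, 47]

(a, b) ≡ (-4455545809, 2562131) mod (ℚ^×)²; places V = {2, 3, 5, 7, 11, 13, 19, 23, 37, 41, 47, ∞}.
(a,b)_3: α=4, u≡2; β=10, v≡2 (mod 3); (2|3)=-1, (2|3)=-1; sign (−1)^0·-1^10·-1^4 = +1.
(a,b)_23: α=1, u≡3; β=3, v≡6 (mod 23); (3|23)=+1, (6|23)=+1; sign (−1)^1·+1^3·+1^1 = -1.
(a,b)_13: α=1, u≡8; β=3, v≡7 (mod 13); (8|13)=-1, (7|13)=-1; sign (−1)^0·-1^3·-1^1 = +1.
(a,b)_7: α=0, u≡3; β=-2, v≡3 (mod 7); (3|7)=-1, (3|7)=-1; sign (−1)^0·-1^-2·-1^0 = +1.
(a,b)_2: α=2, β=-6; u≡7, v≡3 (mod 8); ε(u)ε(v)=1·1, αω(v)=2·1, βω(u)=-6·0; sum ≡ 1  ⇒  -1.
(a,b)_37: α=1, u≡23; β=2, v≡5 (mod 37); (23|37)=-1, (5|37)=-1; sign (−1)^0·-1^2·-1^1 = -1.
(a,b)_41: α=1, u≡1; β=3, v≡30 (mod 41); (1|41)=+1, (30|41)=-1; sign (−1)^0·+1^3·-1^1 = -1.
(a,b)_47: α=1, u≡7; β=2, v≡45 (mod 47); (7|47)=+1, (45|47)=-1; sign (−1)^0·+1^2·-1^1 = -1.
(a,b)_11: α=1, u≡3; β=3, v≡6 (mod 11); (3|11)=+1, (6|11)=-1; sign (−1)^1·+1^3·-1^1 = +1.
(a,b)_5: α=-2, u≡4; β=2, v≡4 (mod 5); (4|5)=+1, (4|5)=+1; sign (−1)^0·+1^2·+1^-2 = +1.
(a,b)_19: α=1, u≡9; β=3, v≡16 (mod 19); (9|19)=+1, (16|19)=+1; sign (−1)^1·+1^3·+1^1 = -1.
(a,b)_∞: sgn(-4455545809)=−, sgn(2562131)=+, so +1.
Ram(-4455545809, 2562131) = {2, 19, 23, 37, 41, 47}; no ℚ_2-point on the conic.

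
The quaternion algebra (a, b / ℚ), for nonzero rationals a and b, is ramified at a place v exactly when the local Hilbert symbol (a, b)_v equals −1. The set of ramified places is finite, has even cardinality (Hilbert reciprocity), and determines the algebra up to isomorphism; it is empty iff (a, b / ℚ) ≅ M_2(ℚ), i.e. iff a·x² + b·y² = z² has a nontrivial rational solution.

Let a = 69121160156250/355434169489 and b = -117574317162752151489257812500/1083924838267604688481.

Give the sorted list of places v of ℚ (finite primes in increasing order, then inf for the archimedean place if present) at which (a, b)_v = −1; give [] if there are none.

[2, 3, 5, 31]

Mod squares: a ≡ 26970, b ≡ -93. Check v ∈ {∞, 2, 3, 5, 7, 23, 29, 31}.
v=7: a=7^-4·(≡6), b=7^-12·(≡6) mod 7; (6|7)=-1, (6|7)=-1; (−1)^{-4·-12·3}·(-1)^-12·(-1)^-4 = +1.
v=29: a=29^1·(≡17), b=29^2·(≡24) mod 29; (17|29)=-1, (24|29)=+1; (−1)^{1·2·14}·(-1)^2·(+1)^1 = +1.
v=31: a=31^1·(≡20), b=31^3·(≡4) mod 31; (20|31)=+1, (4|31)=+1; (−1)^{1·3·15}·(+1)^3·(+1)^1 = -1.
v=2: v_2(a)=1, v_2(b)=2; units ≡ 5, 3 (mod 8); ε·ε+αω+βω = 0·1+1·1+2·1 ≡ 1  ⇒  (a,b)_2 = -1.
v=3: a=3^9·(≡2), b=3^9·(≡2) mod 3; (2|3)=-1, (2|3)=-1; (−1)^{9·9·1}·(-1)^9·(-1)^9 = -1.
v=∞: 26970 > 0 and -93 < 0  ⇒  (a,b)_∞ = +1.
v=5: a=5^9·(≡1), b=5^24·(≡3) mod 5; (1|5)=+1, (3|5)=-1; (−1)^{9·24·2}·(+1)^24·(-1)^9 = -1.
v=23: a=23^-6·(≡19), b=23^-8·(≡11) mod 23; (19|23)=-1, (11|23)=-1; (−1)^{-6·-8·11}·(-1)^-8·(-1)^-6 = +1.
(26970, -93 / ℚ) ramifies at {2, 3, 5, 31}: a division algebra.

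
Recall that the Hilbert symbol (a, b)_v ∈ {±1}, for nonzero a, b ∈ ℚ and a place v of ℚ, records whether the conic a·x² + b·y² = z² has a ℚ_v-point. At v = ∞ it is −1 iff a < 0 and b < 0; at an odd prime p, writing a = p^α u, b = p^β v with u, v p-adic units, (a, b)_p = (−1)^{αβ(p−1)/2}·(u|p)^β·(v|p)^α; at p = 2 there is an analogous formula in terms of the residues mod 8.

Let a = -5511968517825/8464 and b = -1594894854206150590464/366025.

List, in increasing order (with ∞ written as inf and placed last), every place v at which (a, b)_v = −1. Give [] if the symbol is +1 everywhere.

(a, b) ≡ (-17, -3451) mod (ℚ^×)²; places V = {2, 3, 5, 7, 11, 17, 19, 23, 29, ∞}.
(a,b)_23: α=-2, u≡6; β=0, v≡20 (mod 23); (6|23)=+1, (20|23)=-1; sign (−1)^0·+1^0·-1^-2 = +1.
(a,b)_17: α=3, u≡4; β=3, v≡9 (mod 17); (4|17)=+1, (9|17)=+1; sign (−1)^0·+1^3·+1^3 = +1.
(a,b)_19: α=0, u≡12; β=2, v≡4 (mod 19); (12|19)=-1, (4|19)=+1; sign (−1)^0·-1^2·+1^0 = +1.
(a,b)_29: α=2, u≡17; β=3, v≡14 (mod 29); (17|29)=-1, (14|29)=-1; sign (−1)^0·-1^3·-1^2 = -1.
(a,b)_11: α=2, u≡1; β=-4, v≡1 (mod 11); (1|11)=+1, (1|11)=+1; sign (−1)^0·+1^-4·+1^2 = +1.
(a,b)_5: α=2, u≡3; β=-2, v≡1 (mod 5); (3|5)=-1, (1|5)=+1; sign (−1)^0·-1^-2·+1^2 = +1.
(a,b)_7: α=2, u≡2; β=3, v≡2 (mod 7); (2|7)=+1, (2|7)=+1; sign (−1)^0·+1^3·+1^2 = +1.
(a,b)_2: α=-4, β=14; u≡7, v≡5 (mod 8); ε(u)ε(v)=1·0, αω(v)=-4·1, βω(u)=14·0; sum ≡ 0  ⇒  +1.
(a,b)_3: α=2, u≡1; β=8, v≡2 (mod 3); (1|3)=+1, (2|3)=-1; sign (−1)^0·+1^8·-1^2 = +1.
(a,b)_∞: sgn(-17)=−, sgn(-3451)=−, so -1.
|Ram(-17, -3451)| = 2, even; anisotropic at {29, ∞}.

[29, inf]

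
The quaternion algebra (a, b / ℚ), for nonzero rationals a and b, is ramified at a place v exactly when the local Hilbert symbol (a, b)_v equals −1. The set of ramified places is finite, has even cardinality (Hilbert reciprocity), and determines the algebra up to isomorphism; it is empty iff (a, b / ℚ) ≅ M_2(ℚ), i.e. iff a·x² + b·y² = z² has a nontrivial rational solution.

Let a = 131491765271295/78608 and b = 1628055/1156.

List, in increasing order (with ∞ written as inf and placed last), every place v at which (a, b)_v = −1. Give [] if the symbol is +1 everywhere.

[2, 5]

Mod squares: a ≡ 25415, b ≡ 1495. Check v ∈ {∞, 2, 3, 5, 11, 13, 17, 19, 23, 43}.
v=5: a=5^1·(≡3), b=5^1·(≡1) mod 5; (3|5)=-1, (1|5)=+1; (−1)^{1·1·2}·(-1)^1·(+1)^1 = -1.
v=11: a=11^4·(≡9), b=11^2·(≡2) mod 11; (9|11)=+1, (2|11)=-1; (−1)^{4·2·5}·(+1)^2·(-1)^4 = +1.
v=17: a=17^-3·(≡2), b=17^-2·(≡4) mod 17; (2|17)=+1, (4|17)=+1; (−1)^{-3·-2·8}·(+1)^-2·(+1)^-3 = +1.
v=∞: 25415 > 0 and 1495 > 0  ⇒  (a,b)_∞ = +1.
v=43: a=43^2·(≡30), b=43^0·(≡28) mod 43; (30|43)=-1, (28|43)=-1; (−1)^{2·0·21}·(-1)^0·(-1)^2 = +1.
v=19: a=19^2·(≡13), b=19^0·(≡12) mod 19; (13|19)=-1, (12|19)=-1; (−1)^{2·0·9}·(-1)^0·(-1)^2 = +1.
v=2: v_2(a)=-4, v_2(b)=-2; units ≡ 7, 7 (mod 8); ε·ε+αω+βω = 1·1+-4·0+-2·0 ≡ 1  ⇒  (a,b)_2 = -1.
v=23: a=23^1·(≡8), b=23^1·(≡10) mod 23; (8|23)=+1, (10|23)=-1; (−1)^{1·1·11}·(+1)^1·(-1)^1 = +1.
v=13: a=13^1·(≡7), b=13^1·(≡7) mod 13; (7|13)=-1, (7|13)=-1; (−1)^{1·1·6}·(-1)^1·(-1)^1 = +1.
v=3: a=3^2·(≡2), b=3^2·(≡1) mod 3; (2|3)=-1, (1|3)=+1; (−1)^{2·2·1}·(-1)^2·(+1)^2 = +1.
Ram(25415, 1495) = {2, 5}; no ℚ_2-point on the conic.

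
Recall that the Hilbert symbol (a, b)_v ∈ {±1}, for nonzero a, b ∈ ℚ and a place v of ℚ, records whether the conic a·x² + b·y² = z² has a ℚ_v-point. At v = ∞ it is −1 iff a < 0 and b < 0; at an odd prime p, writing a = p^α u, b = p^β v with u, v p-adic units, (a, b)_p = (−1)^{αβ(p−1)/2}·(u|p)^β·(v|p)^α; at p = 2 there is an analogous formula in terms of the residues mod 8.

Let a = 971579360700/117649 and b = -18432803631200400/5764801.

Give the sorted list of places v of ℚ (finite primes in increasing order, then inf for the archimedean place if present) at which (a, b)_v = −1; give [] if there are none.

(a, b) ≡ (23, -12121) mod (ℚ^×)²; places V = {2, 3, 5, 7, 13, 17, 23, 31, ∞}.
(a,b)_23: α=1, u≡1; β=1, v≡1 (mod 23); (1|23)=+1, (1|23)=+1; sign (−1)^1·+1^1·+1^1 = -1.
(a,b)_31: α=2, u≡30; β=3, v≡3 (mod 31); (30|31)=-1, (3|31)=-1; sign (−1)^0·-1^3·-1^2 = -1.
(a,b)_13: α=2, u≡12; β=2, v≡7 (mod 13); (12|13)=+1, (7|13)=-1; sign (−1)^0·+1^2·-1^2 = +1.
(a,b)_5: α=2, u≡2; β=2, v≡4 (mod 5); (2|5)=-1, (4|5)=+1; sign (−1)^0·-1^2·+1^2 = +1.
(a,b)_3: α=2, u≡2; β=4, v≡2 (mod 3); (2|3)=-1, (2|3)=-1; sign (−1)^0·-1^4·-1^2 = +1.
(a,b)_2: α=2, β=4; u≡7, v≡7 (mod 8); ε(u)ε(v)=1·1, αω(v)=2·0, βω(u)=4·0; sum ≡ 1  ⇒  -1.
(a,b)_7: α=-6, u≡4; β=-8, v≡6 (mod 7); (4|7)=+1, (6|7)=-1; sign (−1)^0·+1^-8·-1^-6 = +1.
(a,b)_17: α=2, u≡6; β=3, v≡16 (mod 17); (6|17)=-1, (16|17)=+1; sign (−1)^0·-1^3·+1^2 = -1.
(a,b)_∞: sgn(23)=+, sgn(-12121)=−, so +1.
|Ram(23, -12121)| = 4, even; anisotropic at {2, 17, 23, 31}.

[2, 17, 23, 31]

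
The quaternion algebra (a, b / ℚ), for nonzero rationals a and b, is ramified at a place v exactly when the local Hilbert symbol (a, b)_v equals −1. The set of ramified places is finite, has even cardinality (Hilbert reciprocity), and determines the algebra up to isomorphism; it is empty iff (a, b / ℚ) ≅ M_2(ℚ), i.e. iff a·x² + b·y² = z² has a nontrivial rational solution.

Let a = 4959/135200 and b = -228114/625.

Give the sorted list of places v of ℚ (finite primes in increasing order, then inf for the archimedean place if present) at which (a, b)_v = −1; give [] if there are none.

(a, b) ≡ (1102, -25346) mod (ℚ^×)²; places V = {2, 3, 5, 13, 19, 23, 29, ∞}.
(a,b)_2: α=-5, β=1; u≡7, v≡7 (mod 8); ε(u)ε(v)=1·1, αω(v)=-5·0, βω(u)=1·0; sum ≡ 1  ⇒  -1.
(a,b)_∞: sgn(1102)=+, sgn(-25346)=−, so +1.
(a,b)_13: α=-2, u≡12; β=0, v≡10 (mod 13); (12|13)=+1, (10|13)=+1; sign (−1)^0·+1^0·+1^-2 = +1.
(a,b)_23: α=0, u≡10; β=1, v≡16 (mod 23); (10|23)=-1, (16|23)=+1; sign (−1)^0·-1^1·+1^0 = -1.
(a,b)_5: α=-2, u≡3; β=-4, v≡1 (mod 5); (3|5)=-1, (1|5)=+1; sign (−1)^0·-1^-4·+1^-2 = +1.
(a,b)_19: α=1, u≡6; β=1, v≡18 (mod 19); (6|19)=+1, (18|19)=-1; sign (−1)^1·+1^1·-1^1 = +1.
(a,b)_29: α=1, u≡13; β=1, v≡5 (mod 29); (13|29)=+1, (5|29)=+1; sign (−1)^0·+1^1·+1^1 = +1.
(a,b)_3: α=2, u≡1; β=2, v≡1 (mod 3); (1|3)=+1, (1|3)=+1; sign (−1)^0·+1^2·+1^2 = +1.
|Ram(1102, -25346)| = 2, even; anisotropic at {2, 23}.

[2, 23]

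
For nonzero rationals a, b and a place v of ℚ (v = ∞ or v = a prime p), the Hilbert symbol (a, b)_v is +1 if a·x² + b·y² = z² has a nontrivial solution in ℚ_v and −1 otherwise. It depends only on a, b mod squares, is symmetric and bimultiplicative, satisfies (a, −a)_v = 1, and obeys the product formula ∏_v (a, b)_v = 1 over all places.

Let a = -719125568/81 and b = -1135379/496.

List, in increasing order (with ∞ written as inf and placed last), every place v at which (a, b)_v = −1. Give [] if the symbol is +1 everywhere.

(a, b) ≡ (-229313, -718301) mod (ℚ^×)²; places V = {2, 3, 7, 17, 29, 31, 41, 47, ∞}.
(a,b)_17: α=1, u≡16; β=1, v≡2 (mod 17); (16|17)=+1, (2|17)=+1; sign (−1)^0·+1^1·+1^1 = +1.
(a,b)_2: α=6, β=-4; u≡7, v≡3 (mod 8); ε(u)ε(v)=1·1, αω(v)=6·1, βω(u)=-4·0; sum ≡ 1  ⇒  -1.
(a,b)_41: α=1, u≡12; β=0, v≡29 (mod 41); (12|41)=-1, (29|41)=-1; sign (−1)^0·-1^0·-1^1 = -1.
(a,b)_31: α=0, u≡18; β=-1, v≡23 (mod 31); (18|31)=+1, (23|31)=-1; sign (−1)^0·+1^-1·-1^0 = +1.
(a,b)_3: α=-4, u≡1; β=0, v≡1 (mod 3); (1|3)=+1, (1|3)=+1; sign (−1)^0·+1^0·+1^-4 = +1.
(a,b)_∞: sgn(-229313)=−, sgn(-718301)=−, so -1.
(a,b)_7: α=3, u≡2; β=2, v≡1 (mod 7); (2|7)=+1, (1|7)=+1; sign (−1)^0·+1^2·+1^3 = +1.
(a,b)_47: α=1, u≡9; β=1, v≡38 (mod 47); (9|47)=+1, (38|47)=-1; sign (−1)^1·+1^1·-1^1 = +1.
(a,b)_29: α=0, u≡26; β=1, v≡19 (mod 29); (26|29)=-1, (19|29)=-1; sign (−1)^0·-1^1·-1^0 = -1.
(-229313, -718301 / ℚ) ramifies at {2, 29, 41, ∞}: a division algebra.

[2, 29, 41, inf]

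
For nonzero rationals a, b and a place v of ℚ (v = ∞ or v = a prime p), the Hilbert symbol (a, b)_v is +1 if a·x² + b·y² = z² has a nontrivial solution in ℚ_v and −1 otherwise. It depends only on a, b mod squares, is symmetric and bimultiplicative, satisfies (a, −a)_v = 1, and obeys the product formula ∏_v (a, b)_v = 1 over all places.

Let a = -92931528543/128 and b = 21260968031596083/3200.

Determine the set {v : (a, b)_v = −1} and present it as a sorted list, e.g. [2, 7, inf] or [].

(a, b) ≡ (-174, 966) mod (ℚ^×)²; places V = {2, 3, 5, 7, 23, 29, ∞}.
(a,b)_∞: sgn(-174)=−, sgn(966)=+, so +1.
(a,b)_23: α=2, u≡22; β=3, v≡17 (mod 23); (22|23)=-1, (17|23)=-1; sign (−1)^0·-1^3·-1^2 = -1.
(a,b)_5: α=0, u≡4; β=-2, v≡1 (mod 5); (4|5)=+1, (1|5)=+1; sign (−1)^0·+1^-2·+1^0 = +1.
(a,b)_7: α=4, u≡1; β=7, v≡3 (mod 7); (1|7)=+1, (3|7)=-1; sign (−1)^0·+1^7·-1^4 = +1.
(a,b)_29: α=3, u≡25; β=4, v≡28 (mod 29); (25|29)=+1, (28|29)=+1; sign (−1)^0·+1^4·+1^3 = +1.
(a,b)_2: α=-7, β=-7; u≡1, v≡3 (mod 8); ε(u)ε(v)=0·1, αω(v)=-7·1, βω(u)=-7·0; sum ≡ 1  ⇒  -1.
(a,b)_3: α=1, u≡2; β=1, v≡1 (mod 3); (2|3)=-1, (1|3)=+1; sign (−1)^1·-1^1·+1^1 = +1.
Ram(-174, 966) = {2, 23}; no ℚ_2-point on the conic.

[2, 23]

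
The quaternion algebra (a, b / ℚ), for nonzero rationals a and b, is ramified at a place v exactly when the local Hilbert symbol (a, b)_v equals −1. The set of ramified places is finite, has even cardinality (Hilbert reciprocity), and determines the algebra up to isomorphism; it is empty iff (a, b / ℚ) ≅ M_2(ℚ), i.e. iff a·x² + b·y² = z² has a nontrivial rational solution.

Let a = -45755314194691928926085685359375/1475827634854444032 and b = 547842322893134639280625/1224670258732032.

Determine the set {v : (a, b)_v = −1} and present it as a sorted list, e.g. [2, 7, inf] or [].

Mod squares: a ≡ -161, b ≡ 7. Check v ∈ {∞, 2, 3, 5, 7, 11, 13, 17, 19, 23, 29, 31}.
v=11: a=11^4·(≡9), b=11^2·(≡6) mod 11; (9|11)=+1, (6|11)=-1; (−1)^{4·2·5}·(+1)^2·(-1)^4 = +1.
v=3: a=3^-30·(≡1), b=3^-20·(≡1) mod 3; (1|3)=+1, (1|3)=+1; (−1)^{-30·-20·1}·(+1)^-20·(+1)^-30 = +1.
v=29: a=29^2·(≡25), b=29^2·(≡23) mod 29; (25|29)=+1, (23|29)=+1; (−1)^{2·2·14}·(+1)^2·(+1)^2 = +1.
v=5: a=5^6·(≡1), b=5^4·(≡2) mod 5; (1|5)=+1, (2|5)=-1; (−1)^{6·4·2}·(+1)^4·(-1)^6 = +1.
v=23: a=23^3·(≡2), b=23^2·(≡14) mod 23; (2|23)=+1, (14|23)=-1; (−1)^{3·2·11}·(+1)^2·(-1)^3 = -1.
v=31: a=31^6·(≡16), b=31^4·(≡4) mod 31; (16|31)=+1, (4|31)=+1; (−1)^{6·4·15}·(+1)^4·(+1)^6 = +1.
v=2: v_2(a)=-10, v_2(b)=-10; units ≡ 7, 7 (mod 8); ε·ε+αω+βω = 1·1+-10·0+-10·0 ≡ 1  ⇒  (a,b)_2 = -1.
v=19: a=19^4·(≡3), b=19^2·(≡1) mod 19; (3|19)=-1, (1|19)=+1; (−1)^{4·2·9}·(-1)^2·(+1)^4 = +1.
v=17: a=17^0·(≡8), b=17^2·(≡3) mod 17; (8|17)=+1, (3|17)=-1; (−1)^{0·2·8}·(+1)^2·(-1)^0 = +1.
v=∞: -161 < 0 and 7 > 0  ⇒  (a,b)_∞ = +1.
v=7: a=7^-1·(≡3), b=7^-3·(≡2) mod 7; (3|7)=-1, (2|7)=+1; (−1)^{-1·-3·3}·(-1)^-3·(+1)^-1 = +1.
v=13: a=13^2·(≡7), b=13^2·(≡6) mod 13; (7|13)=-1, (6|13)=-1; (−1)^{2·2·6}·(-1)^2·(-1)^2 = +1.
Ram(-161, 7) = {2, 23}; no ℚ_2-point on the conic.

[2, 23]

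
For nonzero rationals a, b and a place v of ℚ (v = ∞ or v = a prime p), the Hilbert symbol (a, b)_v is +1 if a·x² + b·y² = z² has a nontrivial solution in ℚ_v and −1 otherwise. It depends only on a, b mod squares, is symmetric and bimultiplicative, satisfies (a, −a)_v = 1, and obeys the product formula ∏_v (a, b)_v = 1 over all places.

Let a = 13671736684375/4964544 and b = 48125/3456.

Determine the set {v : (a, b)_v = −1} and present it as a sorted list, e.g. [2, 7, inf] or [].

(a, b) ≡ (2805, 462) mod (ℚ^×)²; places V = {2, 3, 5, 7, 11, 13, 17, 37, ∞}.
(a,b)_2: α=-6, β=-7; u≡5, v≡7 (mod 8); ε(u)ε(v)=0·1, αω(v)=-6·0, βω(u)=-7·1; sum ≡ 1  ⇒  -1.
(a,b)_5: α=5, u≡1; β=4, v≡2 (mod 5); (1|5)=+1, (2|5)=-1; sign (−1)^0·+1^4·-1^5 = -1.
(a,b)_3: α=-3, u≡2; β=-3, v≡1 (mod 3); (2|3)=-1, (1|3)=+1; sign (−1)^1·-1^-3·+1^-3 = +1.
(a,b)_17: α=-1, u≡12; β=0, v≡3 (mod 17); (12|17)=-1, (3|17)=-1; sign (−1)^0·-1^0·-1^-1 = -1.
(a,b)_37: α=2, u≡16; β=0, v≡14 (mod 37); (16|37)=+1, (14|37)=-1; sign (−1)^0·+1^0·-1^2 = +1.
(a,b)_7: α=4, u≡3; β=1, v≡3 (mod 7); (3|7)=-1, (3|7)=-1; sign (−1)^0·-1^1·-1^4 = -1.
(a,b)_13: α=-2, u≡9; β=0, v≡7 (mod 13); (9|13)=+1, (7|13)=-1; sign (−1)^0·+1^0·-1^-2 = +1.
(a,b)_∞: sgn(2805)=+, sgn(462)=+, so +1.
(a,b)_11: α=3, u≡2; β=1, v≡4 (mod 11); (2|11)=-1, (4|11)=+1; sign (−1)^1·-1^1·+1^3 = +1.
(2805, 462 / ℚ) ramifies at {2, 5, 7, 17}: a division algebra.

[2, 5, 7, 17]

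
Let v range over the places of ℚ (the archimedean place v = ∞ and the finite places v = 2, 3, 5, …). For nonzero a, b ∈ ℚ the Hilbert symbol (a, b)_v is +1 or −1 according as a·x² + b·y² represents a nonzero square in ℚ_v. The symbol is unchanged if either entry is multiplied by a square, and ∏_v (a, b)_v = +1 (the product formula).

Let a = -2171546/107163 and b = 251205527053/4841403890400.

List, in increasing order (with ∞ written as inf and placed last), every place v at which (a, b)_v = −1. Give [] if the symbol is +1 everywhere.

[2, 3, 7, 13]

Mod squares: a ≡ -78, b ≡ 182. Check v ∈ {∞, 2, 3, 5, 7, 11, 13, 17, 37}.
v=11: a=11^0·(≡8), b=11^-4·(≡8) mod 11; (8|11)=-1, (8|11)=-1; (−1)^{0·-4·5}·(-1)^-4·(-1)^0 = +1.
v=2: v_2(a)=1, v_2(b)=-5; units ≡ 1, 3 (mod 8); ε·ε+αω+βω = 0·1+1·1+-5·0 ≡ 1  ⇒  (a,b)_2 = -1.
v=∞: -78 < 0 and 182 > 0  ⇒  (a,b)_∞ = +1.
v=5: a=5^0·(≡3), b=5^-2·(≡3) mod 5; (3|5)=-1, (3|5)=-1; (−1)^{0·-2·2}·(-1)^-2·(-1)^0 = +1.
v=13: a=13^1·(≡2), b=13^3·(≡3) mod 13; (2|13)=-1, (3|13)=+1; (−1)^{1·3·6}·(-1)^3·(+1)^1 = -1.
v=7: a=7^-2·(≡5), b=7^-1·(≡3) mod 7; (5|7)=-1, (3|7)=-1; (−1)^{-2·-1·3}·(-1)^-1·(-1)^-2 = -1.
v=37: a=37^0·(≡12), b=37^2·(≡11) mod 37; (12|37)=+1, (11|37)=+1; (−1)^{0·2·18}·(+1)^2·(+1)^0 = +1.
v=3: a=3^-7·(≡1), b=3^-10·(≡2) mod 3; (1|3)=+1, (2|3)=-1; (−1)^{-7·-10·1}·(+1)^-10·(-1)^-7 = -1.
v=17: a=17^4·(≡12), b=17^4·(≡12) mod 17; (12|17)=-1, (12|17)=-1; (−1)^{4·4·8}·(-1)^4·(-1)^4 = +1.
(-78, 182 / ℚ) ramifies at {2, 3, 7, 13}: a division algebra.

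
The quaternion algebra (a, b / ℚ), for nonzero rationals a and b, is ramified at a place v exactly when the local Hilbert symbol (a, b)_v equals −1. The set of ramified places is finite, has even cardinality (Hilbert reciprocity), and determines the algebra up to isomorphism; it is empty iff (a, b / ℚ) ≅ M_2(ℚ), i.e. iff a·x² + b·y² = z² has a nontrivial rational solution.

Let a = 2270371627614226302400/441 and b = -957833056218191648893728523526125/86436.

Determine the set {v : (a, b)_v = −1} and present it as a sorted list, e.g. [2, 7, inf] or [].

Mod squares: a ≡ 20550799, b ≡ -1313845. Check v ∈ {∞, 2, 3, 5, 7, 13, 17, 19, 23, 29, 31, 37, 41}.
v=29: a=29^2·(≡24), b=29^3·(≡28) mod 29; (24|29)=+1, (28|29)=+1; (−1)^{2·3·14}·(+1)^3·(+1)^2 = +1.
v=3: a=3^-2·(≡1), b=3^-2·(≡2) mod 3; (1|3)=+1, (2|3)=-1; (−1)^{-2·-2·1}·(+1)^-2·(-1)^-2 = +1.
v=31: a=31^1·(≡20), b=31^2·(≡18) mod 31; (20|31)=+1, (18|31)=+1; (−1)^{1·2·15}·(+1)^2·(+1)^1 = +1.
v=13: a=13^2·(≡3), b=13^3·(≡3) mod 13; (3|13)=+1, (3|13)=+1; (−1)^{2·3·6}·(+1)^3·(+1)^2 = +1.
v=23: a=23^1·(≡18), b=23^2·(≡11) mod 23; (18|23)=+1, (11|23)=-1; (−1)^{1·2·11}·(+1)^2·(-1)^1 = -1.
v=7: a=7^-2·(≡5), b=7^-4·(≡5) mod 7; (5|7)=-1, (5|7)=-1; (−1)^{-2·-4·3}·(-1)^-4·(-1)^-2 = +1.
v=∞: 20550799 > 0 and -1313845 < 0  ⇒  (a,b)_∞ = +1.
v=41: a=41^3·(≡34), b=41^5·(≡13) mod 41; (34|41)=-1, (13|41)=-1; (−1)^{3·5·20}·(-1)^5·(-1)^3 = +1.
v=2: v_2(a)=6, v_2(b)=-2; units ≡ 7, 3 (mod 8); ε·ε+αω+βω = 1·1+6·1+-2·0 ≡ 1  ⇒  (a,b)_2 = -1.
v=19: a=19^1·(≡8), b=19^2·(≡4) mod 19; (8|19)=-1, (4|19)=+1; (−1)^{1·2·9}·(-1)^2·(+1)^1 = +1.
v=37: a=37^1·(≡17), b=37^2·(≡27) mod 37; (17|37)=-1, (27|37)=+1; (−1)^{1·2·18}·(-1)^2·(+1)^1 = +1.
v=5: a=5^2·(≡1), b=5^3·(≡1) mod 5; (1|5)=+1, (1|5)=+1; (−1)^{2·3·2}·(+1)^3·(+1)^2 = +1.
v=17: a=17^2·(≡1), b=17^3·(≡5) mod 17; (1|17)=+1, (5|17)=-1; (−1)^{2·3·8}·(+1)^3·(-1)^2 = +1.
Ram(20550799, -1313845) = {2, 23}; no ℚ_2-point on the conic.

[2, 23]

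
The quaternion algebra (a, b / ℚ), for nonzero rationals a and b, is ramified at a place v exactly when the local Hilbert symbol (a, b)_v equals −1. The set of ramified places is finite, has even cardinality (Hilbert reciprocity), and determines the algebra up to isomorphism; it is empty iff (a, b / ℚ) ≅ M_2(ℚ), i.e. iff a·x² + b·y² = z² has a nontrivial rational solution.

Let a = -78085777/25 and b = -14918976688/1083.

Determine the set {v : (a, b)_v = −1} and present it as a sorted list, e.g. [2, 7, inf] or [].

[2, 3, 7, 17, 29, inf]

(a, b) ≡ (-2233, -561) mod (ℚ^×)²; places V = {2, 3, 5, 7, 11, 17, 19, 29, ∞}.
(a,b)_3: α=0, u≡2; β=-1, v≡2 (mod 3); (2|3)=-1, (2|3)=-1; sign (−1)^0·-1^-1·-1^0 = -1.
(a,b)_11: α=3, u≡6; β=3, v≡4 (mod 11); (6|11)=-1, (4|11)=+1; sign (−1)^1·-1^3·+1^3 = +1.
(a,b)_∞: sgn(-2233)=−, sgn(-561)=−, so -1.
(a,b)_17: α=2, u≡7; β=1, v≡16 (mod 17); (7|17)=-1, (16|17)=+1; sign (−1)^0·-1^1·+1^2 = -1.
(a,b)_29: α=1, u≡27; β=2, v≡8 (mod 29); (27|29)=-1, (8|29)=-1; sign (−1)^0·-1^2·-1^1 = -1.
(a,b)_5: α=-2, u≡3; β=0, v≡4 (mod 5); (3|5)=-1, (4|5)=+1; sign (−1)^0·-1^0·+1^-2 = +1.
(a,b)_2: α=0, β=4; u≡7, v≡7 (mod 8); ε(u)ε(v)=1·1, αω(v)=0·0, βω(u)=4·0; sum ≡ 1  ⇒  -1.
(a,b)_19: α=0, u≡4; β=-2, v≡4 (mod 19); (4|19)=+1, (4|19)=+1; sign (−1)^0·+1^-2·+1^0 = +1.
(a,b)_7: α=1, u≡3; β=2, v≡3 (mod 7); (3|7)=-1, (3|7)=-1; sign (−1)^0·-1^2·-1^1 = -1.
Ram(-2233, -561) = {2, 3, 7, 17, 29, ∞}; no ℚ_2-point on the conic.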